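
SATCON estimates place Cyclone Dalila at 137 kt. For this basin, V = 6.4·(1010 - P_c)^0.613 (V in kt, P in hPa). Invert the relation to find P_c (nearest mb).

ΔP = (V / 6.4)^(1/0.613) = (137/6.4)^1.631.
137/6.4 = 21.406; 21.406^1.631 ≈ 148.09 mb.
P_c = 1010 − 148.09 = 861.91 ≈ 862 mb.

862 mb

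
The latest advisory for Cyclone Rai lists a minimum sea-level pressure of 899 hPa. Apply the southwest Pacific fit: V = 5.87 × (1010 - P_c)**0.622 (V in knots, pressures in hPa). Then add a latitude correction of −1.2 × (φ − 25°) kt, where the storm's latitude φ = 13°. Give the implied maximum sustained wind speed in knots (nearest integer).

124 kt

ΔP = 1010 − 899 = 111 hPa.
111^0.622 ≈ 18.715.
V ≈ 5.87 × 18.715 ≈ 109.9 kt.
Latitude correction: −1.2 × (13 − 25) = 14.4 kt.
Corrected V ≈ 124.3 kt → 124 kt.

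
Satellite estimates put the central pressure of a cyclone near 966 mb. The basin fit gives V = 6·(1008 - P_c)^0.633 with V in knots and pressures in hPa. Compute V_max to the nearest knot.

64 kt

ΔP = 1008 − 966 = 42 mb.
42^0.633 ≈ 10.654.
V ≈ 6 × 10.654 ≈ 63.9 kt.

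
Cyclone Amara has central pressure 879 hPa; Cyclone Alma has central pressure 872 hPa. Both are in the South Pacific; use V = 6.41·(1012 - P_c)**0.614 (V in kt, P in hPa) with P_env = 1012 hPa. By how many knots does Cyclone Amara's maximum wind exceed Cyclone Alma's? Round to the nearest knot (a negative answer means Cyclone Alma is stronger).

Cyclone Amara: ΔP = 133; V ≈ 6.41 × 133^0.614 ≈ 129.09 kt.
Cyclone Alma: ΔP = 140; V ≈ 6.41 × 140^0.614 ≈ 133.22 kt.
Difference ≈ 129.09 − 133.22 = -4.13 → -4 kt.

-4 kt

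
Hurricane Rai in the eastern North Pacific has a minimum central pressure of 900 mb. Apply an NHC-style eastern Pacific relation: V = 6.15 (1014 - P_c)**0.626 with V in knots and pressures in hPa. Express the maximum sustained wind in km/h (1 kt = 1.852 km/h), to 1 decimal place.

220.9 km/h

ΔP = 1014 − 900 = 114 mb.
V ≈ 6.15 × 114^0.626 = 6.15 × 19.392 ≈ 119.261 kt.
119.261 × 1.852 ≈ 220.87 km/h → 220.9 km/h.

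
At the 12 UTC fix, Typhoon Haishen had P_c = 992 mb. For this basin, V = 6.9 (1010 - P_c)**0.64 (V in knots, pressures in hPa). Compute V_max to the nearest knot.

ΔP = 1010 − 992 = 18 mb.
18^0.64 ≈ 6.359.
V ≈ 6.9 × 6.359 ≈ 43.9 kt.

44 kt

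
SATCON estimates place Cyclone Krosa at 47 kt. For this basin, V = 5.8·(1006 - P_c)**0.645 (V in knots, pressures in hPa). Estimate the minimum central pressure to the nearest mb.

980 mb

ΔP = (V / 5.8)^(1/0.645) = (47/5.8)^1.550.
47/5.8 = 8.103; 8.103^1.550 ≈ 25.63 mb.
P_c = 1006 − 25.63 = 980.37 ≈ 980 mb.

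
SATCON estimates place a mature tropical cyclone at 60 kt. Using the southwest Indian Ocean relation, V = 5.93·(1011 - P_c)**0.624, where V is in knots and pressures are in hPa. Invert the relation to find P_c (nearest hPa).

ΔP = (V / 5.93)^(1/0.624) = (60/5.93)^1.603.
60/5.93 = 10.118; 10.118^1.603 ≈ 40.81 hPa.
P_c = 1011 − 40.81 = 970.19 ≈ 970 hPa.

970 hPa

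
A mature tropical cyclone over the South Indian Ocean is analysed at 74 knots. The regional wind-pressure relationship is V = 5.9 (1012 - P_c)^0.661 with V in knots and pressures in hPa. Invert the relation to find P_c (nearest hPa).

ΔP = (V / 5.9)^(1/0.661) = (74/5.9)^1.513.
74/5.9 = 12.542; 12.542^1.513 ≈ 45.89 hPa.
P_c = 1012 − 45.89 = 966.11 ≈ 966 hPa.

966 hPa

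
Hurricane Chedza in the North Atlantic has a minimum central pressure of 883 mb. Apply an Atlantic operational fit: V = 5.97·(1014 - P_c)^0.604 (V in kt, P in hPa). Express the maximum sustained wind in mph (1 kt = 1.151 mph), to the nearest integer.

ΔP = 1014 − 883 = 131 mb.
V ≈ 5.97 × 131^0.604 = 5.97 × 19.003 ≈ 113.450 kt.
113.450 × 1.151 ≈ 130.58 mph → 131 mph.

131 mph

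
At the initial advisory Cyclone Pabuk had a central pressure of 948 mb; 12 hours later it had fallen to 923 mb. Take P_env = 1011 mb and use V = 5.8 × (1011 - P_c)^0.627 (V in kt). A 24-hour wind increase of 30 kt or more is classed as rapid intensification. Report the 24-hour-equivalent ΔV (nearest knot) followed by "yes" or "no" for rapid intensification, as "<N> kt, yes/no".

36 kt, yes

V₁: ΔP = 63, V ≈ 5.8 × 63^0.627 ≈ 77.91 kt.
V₂: ΔP = 88, V ≈ 5.8 × 88^0.627 ≈ 96.08 kt.
ΔV over 12 h = 18.17 kt → 24 h equivalent = 18.17 × 24/12 ≈ 36.34 kt.
36 kt ≥ 30 kt ⇒ rapid intensification.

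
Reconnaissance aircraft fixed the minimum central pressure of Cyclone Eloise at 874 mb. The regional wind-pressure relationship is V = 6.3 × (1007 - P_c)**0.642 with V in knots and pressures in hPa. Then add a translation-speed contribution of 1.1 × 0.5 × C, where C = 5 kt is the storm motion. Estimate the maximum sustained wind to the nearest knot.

ΔP = 1007 − 874 = 133 mb.
133^0.642 ≈ 23.095.
V ≈ 6.3 × 23.095 ≈ 145.5 kt.
Translation term: 1.1 × 0.5 × 5 = 2.75 kt.
Corrected V ≈ 148.25 kt → 148 kt.

148 kt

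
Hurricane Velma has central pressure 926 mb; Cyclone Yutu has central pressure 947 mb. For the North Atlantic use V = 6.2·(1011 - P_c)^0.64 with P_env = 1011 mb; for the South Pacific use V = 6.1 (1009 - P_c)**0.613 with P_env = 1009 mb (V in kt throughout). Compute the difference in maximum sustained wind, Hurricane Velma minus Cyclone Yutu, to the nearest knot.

30 kt

Hurricane Velma: ΔP = 85; V ≈ 6.2 × 85^0.64 ≈ 106.47 kt.
Cyclone Yutu: ΔP = 62; V ≈ 6.1 × 62^0.613 ≈ 76.57 kt.
Difference ≈ 106.47 − 76.57 = 29.90 → 30 kt.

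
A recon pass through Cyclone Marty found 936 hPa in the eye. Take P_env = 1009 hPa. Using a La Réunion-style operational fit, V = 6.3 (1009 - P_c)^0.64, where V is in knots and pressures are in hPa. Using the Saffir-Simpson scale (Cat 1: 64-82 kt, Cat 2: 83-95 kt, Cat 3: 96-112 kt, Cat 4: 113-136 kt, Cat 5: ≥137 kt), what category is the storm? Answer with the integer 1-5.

ΔP = 1009 − 936 = 73 hPa.
V ≈ 6.3 × 73^0.64 = 6.3 × 15.58 ≈ 98 kt.
98 kt falls in the Category 3 band.

3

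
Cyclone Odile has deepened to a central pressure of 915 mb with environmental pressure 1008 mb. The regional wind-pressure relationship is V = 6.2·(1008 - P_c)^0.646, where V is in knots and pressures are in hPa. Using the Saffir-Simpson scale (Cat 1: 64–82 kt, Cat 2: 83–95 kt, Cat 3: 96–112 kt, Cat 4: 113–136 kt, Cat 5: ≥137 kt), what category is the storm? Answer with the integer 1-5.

ΔP = 1008 − 915 = 93 mb.
V ≈ 6.2 × 93^0.646 = 6.2 × 18.69 ≈ 116 kt.
116 kt falls in the Category 4 band.

4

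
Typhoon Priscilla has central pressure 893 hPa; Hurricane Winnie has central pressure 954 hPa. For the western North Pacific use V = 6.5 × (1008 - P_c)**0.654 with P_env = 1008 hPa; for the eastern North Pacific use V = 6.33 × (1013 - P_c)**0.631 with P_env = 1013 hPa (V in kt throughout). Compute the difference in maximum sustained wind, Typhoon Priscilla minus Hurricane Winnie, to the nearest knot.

Typhoon Priscilla: ΔP = 115; V ≈ 6.5 × 115^0.654 ≈ 144.75 kt.
Hurricane Winnie: ΔP = 59; V ≈ 6.33 × 59^0.631 ≈ 82.95 kt.
Difference ≈ 144.75 − 82.95 = 61.80 → 62 kt.

62 kt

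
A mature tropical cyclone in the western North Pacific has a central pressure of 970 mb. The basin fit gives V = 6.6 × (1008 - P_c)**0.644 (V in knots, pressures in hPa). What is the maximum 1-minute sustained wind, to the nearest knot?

ΔP = 1008 − 970 = 38 mb.
38^0.644 ≈ 10.408.
V ≈ 6.6 × 10.408 ≈ 68.7 kt.

69 kt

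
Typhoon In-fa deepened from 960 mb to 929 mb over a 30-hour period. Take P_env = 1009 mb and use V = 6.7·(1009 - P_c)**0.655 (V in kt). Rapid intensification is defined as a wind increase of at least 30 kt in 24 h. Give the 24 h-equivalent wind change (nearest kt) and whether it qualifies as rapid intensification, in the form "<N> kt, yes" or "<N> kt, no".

26 kt, no

V₁: ΔP = 49, V ≈ 6.7 × 49^0.655 ≈ 85.73 kt.
V₂: ΔP = 80, V ≈ 6.7 × 80^0.655 ≈ 118.19 kt.
ΔV over 30 h = 32.46 kt → 24 h equivalent = 32.46 × 24/30 ≈ 25.97 kt.
26 kt < 30 kt ⇒ not rapid intensification.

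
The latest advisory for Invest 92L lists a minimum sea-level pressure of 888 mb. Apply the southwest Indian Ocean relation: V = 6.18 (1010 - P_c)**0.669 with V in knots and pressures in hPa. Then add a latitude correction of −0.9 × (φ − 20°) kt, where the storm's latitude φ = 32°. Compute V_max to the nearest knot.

ΔP = 1010 − 888 = 122 mb.
122^0.669 ≈ 24.876.
V ≈ 6.18 × 24.876 ≈ 153.7 kt.
Latitude correction: −0.9 × (32 − 20) = -10.8 kt.
Corrected V ≈ 142.9 kt → 143 kt.

143 kt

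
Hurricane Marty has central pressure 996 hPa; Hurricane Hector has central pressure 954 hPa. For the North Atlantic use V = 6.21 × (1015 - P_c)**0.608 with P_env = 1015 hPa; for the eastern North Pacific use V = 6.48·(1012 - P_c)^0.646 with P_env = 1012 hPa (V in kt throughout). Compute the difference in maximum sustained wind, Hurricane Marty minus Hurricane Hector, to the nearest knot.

Hurricane Marty: ΔP = 19; V ≈ 6.21 × 19^0.608 ≈ 37.20 kt.
Hurricane Hector: ΔP = 58; V ≈ 6.48 × 58^0.646 ≈ 89.28 kt.
Difference ≈ 37.20 − 89.28 = -52.08 → -52 kt.

-52 kt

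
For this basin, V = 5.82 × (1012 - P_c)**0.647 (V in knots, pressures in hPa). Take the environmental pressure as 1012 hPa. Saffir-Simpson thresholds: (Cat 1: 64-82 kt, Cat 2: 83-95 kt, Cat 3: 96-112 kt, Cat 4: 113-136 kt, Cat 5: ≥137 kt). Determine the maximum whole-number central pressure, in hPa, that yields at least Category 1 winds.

971 hPa

Category 1 begins at V = 64 kt.
Required ΔP = (64/5.82)^(1/0.647) = 10.997^1.546 ≈ 40.68 hPa.
P_c ≤ 1012 − 40.68 = 971.32, so the highest integer P_c is 971 hPa.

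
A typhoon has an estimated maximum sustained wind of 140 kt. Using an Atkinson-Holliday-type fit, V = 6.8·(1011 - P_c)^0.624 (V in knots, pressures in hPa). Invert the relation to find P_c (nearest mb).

884 mb

ΔP = (V / 6.8)^(1/0.624) = (140/6.8)^1.603.
140/6.8 = 20.588; 20.588^1.603 ≈ 127.40 mb.
P_c = 1011 − 127.40 = 883.60 ≈ 884 mb.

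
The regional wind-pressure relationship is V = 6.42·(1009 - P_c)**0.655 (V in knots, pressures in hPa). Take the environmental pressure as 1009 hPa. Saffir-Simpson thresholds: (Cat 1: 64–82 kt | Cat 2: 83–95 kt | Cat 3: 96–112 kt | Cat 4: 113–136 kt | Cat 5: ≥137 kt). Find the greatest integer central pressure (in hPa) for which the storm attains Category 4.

Category 4 begins at V = 113 kt.
Required ΔP = (113/6.42)^(1/0.655) = 17.601^1.527 ≈ 79.72 hPa.
P_c ≤ 1009 − 79.72 = 929.28, so the highest integer P_c is 929 hPa.

929 hPa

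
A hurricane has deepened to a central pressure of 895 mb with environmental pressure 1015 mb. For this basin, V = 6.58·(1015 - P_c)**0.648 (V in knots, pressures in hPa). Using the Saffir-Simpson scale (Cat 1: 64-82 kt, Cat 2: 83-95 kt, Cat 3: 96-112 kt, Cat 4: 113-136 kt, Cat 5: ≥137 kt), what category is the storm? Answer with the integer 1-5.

5

ΔP = 1015 − 895 = 120 mb.
V ≈ 6.58 × 120^0.648 = 6.58 × 22.25 ≈ 146 kt.
146 kt falls in the Category 5 band.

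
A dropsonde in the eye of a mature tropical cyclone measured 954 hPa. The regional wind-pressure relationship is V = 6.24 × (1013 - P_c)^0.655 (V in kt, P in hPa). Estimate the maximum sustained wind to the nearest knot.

ΔP = 1013 − 954 = 59 hPa.
59^0.655 ≈ 14.451.
V ≈ 6.24 × 14.451 ≈ 90.2 kt.

90 kt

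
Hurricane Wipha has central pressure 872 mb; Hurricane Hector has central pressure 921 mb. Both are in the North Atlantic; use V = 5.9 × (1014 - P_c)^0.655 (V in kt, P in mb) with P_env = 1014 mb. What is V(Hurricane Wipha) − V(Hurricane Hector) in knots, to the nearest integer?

37 kt

Hurricane Wipha: ΔP = 142; V ≈ 5.9 × 142^0.655 ≈ 151.57 kt.
Hurricane Hector: ΔP = 93; V ≈ 5.9 × 93^0.655 ≈ 114.87 kt.
Difference ≈ 151.57 − 114.87 = 36.70 → 37 kt.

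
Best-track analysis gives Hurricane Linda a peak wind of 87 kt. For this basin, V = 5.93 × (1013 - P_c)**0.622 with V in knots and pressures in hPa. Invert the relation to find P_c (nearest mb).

938 mb

ΔP = (V / 5.93)^(1/0.622) = (87/5.93)^1.608.
87/5.93 = 14.671; 14.671^1.608 ≈ 75.05 mb.
P_c = 1013 − 75.05 = 937.95 ≈ 938 mb.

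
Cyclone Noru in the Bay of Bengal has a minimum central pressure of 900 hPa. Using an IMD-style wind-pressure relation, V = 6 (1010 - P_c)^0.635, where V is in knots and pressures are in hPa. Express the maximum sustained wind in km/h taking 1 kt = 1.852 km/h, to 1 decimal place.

219.8 km/h

ΔP = 1010 − 900 = 110 hPa.
V ≈ 6 × 110^0.635 = 6 × 19.783 ≈ 118.696 kt.
118.696 × 1.852 ≈ 219.82 km/h → 219.8 km/h.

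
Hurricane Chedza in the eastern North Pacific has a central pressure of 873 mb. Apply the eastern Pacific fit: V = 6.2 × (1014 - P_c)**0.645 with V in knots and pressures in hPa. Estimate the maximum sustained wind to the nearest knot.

151 kt

ΔP = 1014 − 873 = 141 mb.
141^0.645 ≈ 24.336.
V ≈ 6.2 × 24.336 ≈ 150.9 kt.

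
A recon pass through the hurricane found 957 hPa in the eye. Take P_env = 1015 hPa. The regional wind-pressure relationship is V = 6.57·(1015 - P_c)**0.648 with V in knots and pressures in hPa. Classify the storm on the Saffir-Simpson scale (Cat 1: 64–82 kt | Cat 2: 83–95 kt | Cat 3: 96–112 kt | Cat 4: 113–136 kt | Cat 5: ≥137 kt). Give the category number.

ΔP = 1015 − 957 = 58 hPa.
V ≈ 6.57 × 58^0.648 = 6.57 × 13.89 ≈ 91 kt.
91 kt falls in the Category 2 band.

2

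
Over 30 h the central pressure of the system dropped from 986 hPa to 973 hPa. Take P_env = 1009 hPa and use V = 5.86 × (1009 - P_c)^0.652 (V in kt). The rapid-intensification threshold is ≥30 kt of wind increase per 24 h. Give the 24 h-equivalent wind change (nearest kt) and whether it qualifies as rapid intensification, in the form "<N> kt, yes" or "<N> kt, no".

V₁: ΔP = 23, V ≈ 5.86 × 23^0.652 ≈ 45.26 kt.
V₂: ΔP = 36, V ≈ 5.86 × 36^0.652 ≈ 60.62 kt.
ΔV over 30 h = 15.36 kt → 24 h equivalent = 15.36 × 24/30 ≈ 12.29 kt.
12 kt < 30 kt ⇒ not rapid intensification.

12 kt, no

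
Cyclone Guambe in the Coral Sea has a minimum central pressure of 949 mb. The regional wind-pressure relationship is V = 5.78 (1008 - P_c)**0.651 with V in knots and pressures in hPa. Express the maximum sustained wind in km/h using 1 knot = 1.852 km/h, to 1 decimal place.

152.2 km/h

ΔP = 1008 − 949 = 59 mb.
V ≈ 5.78 × 59^0.651 = 5.78 × 14.218 ≈ 82.177 kt.
82.177 × 1.852 ≈ 152.19 km/h → 152.2 km/h.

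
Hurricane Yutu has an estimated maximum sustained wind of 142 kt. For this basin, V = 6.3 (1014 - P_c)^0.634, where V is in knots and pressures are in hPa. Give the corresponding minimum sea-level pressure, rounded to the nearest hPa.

878 hPa

ΔP = (V / 6.3)^(1/0.634) = (142/6.3)^1.577.
142/6.3 = 22.540; 22.540^1.577 ≈ 136.14 hPa.
P_c = 1014 − 136.14 = 877.86 ≈ 878 hPa.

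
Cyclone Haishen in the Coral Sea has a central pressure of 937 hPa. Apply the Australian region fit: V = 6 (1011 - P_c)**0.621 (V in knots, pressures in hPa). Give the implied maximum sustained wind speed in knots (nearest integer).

87 kt

ΔP = 1011 − 937 = 74 hPa.
74^0.621 ≈ 14.481.
V ≈ 6 × 14.481 ≈ 86.9 kt.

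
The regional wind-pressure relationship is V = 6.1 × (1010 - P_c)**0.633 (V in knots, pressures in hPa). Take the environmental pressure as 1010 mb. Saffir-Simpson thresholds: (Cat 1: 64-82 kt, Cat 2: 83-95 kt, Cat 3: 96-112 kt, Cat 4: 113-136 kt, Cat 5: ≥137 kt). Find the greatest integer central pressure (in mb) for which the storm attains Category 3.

Category 3 begins at V = 96 kt.
Required ΔP = (96/6.1)^(1/0.633) = 15.738^1.580 ≈ 77.79 mb.
P_c ≤ 1010 − 77.79 = 932.21, so the highest integer P_c is 932 mb.

932 mb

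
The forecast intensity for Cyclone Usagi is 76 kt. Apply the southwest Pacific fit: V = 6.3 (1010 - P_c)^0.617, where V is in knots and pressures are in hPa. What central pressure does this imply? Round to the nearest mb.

ΔP = (V / 6.3)^(1/0.617) = (76/6.3)^1.621.
76/6.3 = 12.063; 12.063^1.621 ≈ 56.60 mb.
P_c = 1010 − 56.60 = 953.40 ≈ 953 mb.

953 mb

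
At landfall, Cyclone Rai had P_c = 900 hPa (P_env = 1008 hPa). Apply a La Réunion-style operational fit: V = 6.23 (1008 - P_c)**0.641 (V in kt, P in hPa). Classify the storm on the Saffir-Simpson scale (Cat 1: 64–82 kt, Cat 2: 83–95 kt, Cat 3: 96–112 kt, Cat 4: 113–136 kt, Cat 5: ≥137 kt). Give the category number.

ΔP = 1008 − 900 = 108 hPa.
V ≈ 6.23 × 108^0.641 = 6.23 × 20.11 ≈ 125 kt.
125 kt falls in the Category 4 band.

4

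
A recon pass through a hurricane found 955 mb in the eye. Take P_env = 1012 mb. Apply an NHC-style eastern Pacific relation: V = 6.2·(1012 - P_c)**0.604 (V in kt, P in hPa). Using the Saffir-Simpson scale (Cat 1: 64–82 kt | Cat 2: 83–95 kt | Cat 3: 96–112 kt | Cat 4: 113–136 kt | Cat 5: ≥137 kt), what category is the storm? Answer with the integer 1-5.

ΔP = 1012 − 955 = 57 mb.
V ≈ 6.2 × 57^0.604 = 6.2 × 11.50 ≈ 71 kt.
71 kt falls in the Category 1 band.

1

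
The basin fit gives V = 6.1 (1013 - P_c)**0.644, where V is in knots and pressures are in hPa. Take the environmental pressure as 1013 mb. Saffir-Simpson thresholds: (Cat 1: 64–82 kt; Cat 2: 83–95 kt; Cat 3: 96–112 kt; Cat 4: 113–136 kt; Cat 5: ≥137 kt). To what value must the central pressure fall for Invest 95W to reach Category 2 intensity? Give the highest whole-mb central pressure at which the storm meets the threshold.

Category 2 begins at V = 83 kt.
Required ΔP = (83/6.1)^(1/0.644) = 13.607^1.553 ≈ 57.61 mb.
P_c ≤ 1013 − 57.61 = 955.39, so the highest integer P_c is 955 mb.

955 mb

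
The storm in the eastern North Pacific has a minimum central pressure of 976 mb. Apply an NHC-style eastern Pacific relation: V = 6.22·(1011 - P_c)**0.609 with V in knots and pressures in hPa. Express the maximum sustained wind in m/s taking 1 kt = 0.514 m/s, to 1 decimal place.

27.9 m/s

ΔP = 1011 − 976 = 35 mb.
V ≈ 6.22 × 35^0.609 = 6.22 × 8.716 ≈ 54.216 kt.
54.216 × 0.514 ≈ 27.87 m/s → 27.9 m/s.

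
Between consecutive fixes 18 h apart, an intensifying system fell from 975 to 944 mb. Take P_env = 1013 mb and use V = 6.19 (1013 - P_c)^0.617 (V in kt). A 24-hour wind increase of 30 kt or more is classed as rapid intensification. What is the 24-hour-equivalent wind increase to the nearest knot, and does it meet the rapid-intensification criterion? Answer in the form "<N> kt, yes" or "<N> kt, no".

V₁: ΔP = 38, V ≈ 6.19 × 38^0.617 ≈ 58.40 kt.
V₂: ΔP = 69, V ≈ 6.19 × 69^0.617 ≈ 84.38 kt.
ΔV over 18 h = 25.98 kt → 24 h equivalent = 25.98 × 24/18 ≈ 34.64 kt.
35 kt ≥ 30 kt ⇒ rapid intensification.

35 kt, yes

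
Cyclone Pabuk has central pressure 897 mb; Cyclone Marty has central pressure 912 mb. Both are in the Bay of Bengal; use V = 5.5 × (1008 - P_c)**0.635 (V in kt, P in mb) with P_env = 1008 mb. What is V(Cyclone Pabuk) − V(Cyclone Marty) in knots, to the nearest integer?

Cyclone Pabuk: ΔP = 111; V ≈ 5.5 × 111^0.635 ≈ 109.43 kt.
Cyclone Marty: ΔP = 96; V ≈ 5.5 × 96^0.635 ≈ 99.79 kt.
Difference ≈ 109.43 − 99.79 = 9.64 → 10 kt.

10 kt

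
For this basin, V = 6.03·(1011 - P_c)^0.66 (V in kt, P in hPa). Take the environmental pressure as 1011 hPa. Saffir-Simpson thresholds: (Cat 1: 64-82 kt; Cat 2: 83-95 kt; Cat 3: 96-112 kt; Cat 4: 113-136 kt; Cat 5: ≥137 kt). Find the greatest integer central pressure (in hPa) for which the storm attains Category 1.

975 hPa

Category 1 begins at V = 64 kt.
Required ΔP = (64/6.03)^(1/0.66) = 10.614^1.515 ≈ 35.84 hPa.
P_c ≤ 1011 − 35.84 = 975.16, so the highest integer P_c is 975 hPa.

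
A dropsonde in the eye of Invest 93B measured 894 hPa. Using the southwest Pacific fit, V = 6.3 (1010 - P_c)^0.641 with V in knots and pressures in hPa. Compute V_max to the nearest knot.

133 kt

ΔP = 1010 − 894 = 116 hPa.
116^0.641 ≈ 21.053.
V ≈ 6.3 × 21.053 ≈ 132.6 kt.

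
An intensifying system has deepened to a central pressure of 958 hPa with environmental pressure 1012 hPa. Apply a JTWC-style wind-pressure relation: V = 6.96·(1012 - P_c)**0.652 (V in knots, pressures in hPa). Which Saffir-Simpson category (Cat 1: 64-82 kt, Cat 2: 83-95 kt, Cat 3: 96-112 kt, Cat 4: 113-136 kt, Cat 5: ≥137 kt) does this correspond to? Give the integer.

ΔP = 1012 − 958 = 54 hPa.
V ≈ 6.96 × 54^0.652 = 6.96 × 13.47 ≈ 94 kt.
94 kt falls in the Category 2 band.

2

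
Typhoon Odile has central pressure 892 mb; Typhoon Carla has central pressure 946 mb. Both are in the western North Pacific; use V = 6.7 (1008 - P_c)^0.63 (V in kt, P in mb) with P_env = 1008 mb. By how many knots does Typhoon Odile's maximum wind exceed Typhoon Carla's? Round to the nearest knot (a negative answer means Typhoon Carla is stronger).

Typhoon Odile: ΔP = 116; V ≈ 6.7 × 116^0.63 ≈ 133.87 kt.
Typhoon Carla: ΔP = 62; V ≈ 6.7 × 62^0.63 ≈ 90.22 kt.
Difference ≈ 133.87 − 90.22 = 43.65 → 44 kt.

44 kt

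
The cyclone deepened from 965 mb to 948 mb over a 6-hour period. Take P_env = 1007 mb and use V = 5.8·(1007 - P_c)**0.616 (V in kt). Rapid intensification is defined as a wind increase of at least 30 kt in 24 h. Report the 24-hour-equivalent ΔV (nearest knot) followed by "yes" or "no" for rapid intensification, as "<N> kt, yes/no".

V₁: ΔP = 42, V ≈ 5.8 × 42^0.616 ≈ 57.99 kt.
V₂: ΔP = 59, V ≈ 5.8 × 59^0.616 ≈ 71.49 kt.
ΔV over 6 h = 13.50 kt → 24 h equivalent = 13.50 × 24/6 ≈ 54.00 kt.
54 kt ≥ 30 kt ⇒ rapid intensification.

54 kt, yes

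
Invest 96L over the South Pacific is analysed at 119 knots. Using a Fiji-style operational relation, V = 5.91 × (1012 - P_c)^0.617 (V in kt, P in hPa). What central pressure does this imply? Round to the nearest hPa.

882 hPa

ΔP = (V / 5.91)^(1/0.617) = (119/5.91)^1.621.
119/5.91 = 20.135; 20.135^1.621 ≈ 129.83 hPa.
P_c = 1012 − 129.83 = 882.17 ≈ 882 hPa.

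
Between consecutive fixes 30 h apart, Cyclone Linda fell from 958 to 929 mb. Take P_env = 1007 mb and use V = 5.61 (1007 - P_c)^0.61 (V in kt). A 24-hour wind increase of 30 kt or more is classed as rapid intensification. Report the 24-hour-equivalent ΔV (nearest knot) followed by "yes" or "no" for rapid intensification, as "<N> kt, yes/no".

V₁: ΔP = 49, V ≈ 5.61 × 49^0.61 ≈ 60.25 kt.
V₂: ΔP = 78, V ≈ 5.61 × 78^0.61 ≈ 80.01 kt.
ΔV over 30 h = 19.76 kt → 24 h equivalent = 19.76 × 24/30 ≈ 15.81 kt.
16 kt < 30 kt ⇒ not rapid intensification.

16 kt, no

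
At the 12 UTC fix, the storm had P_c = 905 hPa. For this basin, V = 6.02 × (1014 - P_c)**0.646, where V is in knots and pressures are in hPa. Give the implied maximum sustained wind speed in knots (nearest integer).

125 kt

ΔP = 1014 − 905 = 109 hPa.
109^0.646 ≈ 20.710.
V ≈ 6.02 × 20.710 ≈ 124.7 kt.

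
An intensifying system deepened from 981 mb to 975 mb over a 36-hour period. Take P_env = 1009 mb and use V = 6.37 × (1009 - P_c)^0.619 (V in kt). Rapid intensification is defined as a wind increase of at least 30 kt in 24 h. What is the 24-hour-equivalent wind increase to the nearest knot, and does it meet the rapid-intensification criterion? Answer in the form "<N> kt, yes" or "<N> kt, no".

V₁: ΔP = 28, V ≈ 6.37 × 28^0.619 ≈ 50.11 kt.
V₂: ΔP = 34, V ≈ 6.37 × 34^0.619 ≈ 56.51 kt.
ΔV over 36 h = 6.40 kt → 24 h equivalent = 6.40 × 24/36 ≈ 4.27 kt.
4 kt < 30 kt ⇒ not rapid intensification.

4 kt, no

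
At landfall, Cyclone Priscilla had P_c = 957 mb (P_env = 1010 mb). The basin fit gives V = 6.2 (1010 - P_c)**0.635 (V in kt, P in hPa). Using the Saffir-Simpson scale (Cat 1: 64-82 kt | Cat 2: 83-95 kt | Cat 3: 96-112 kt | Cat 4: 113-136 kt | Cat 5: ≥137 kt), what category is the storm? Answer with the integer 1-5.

ΔP = 1010 − 957 = 53 mb.
V ≈ 6.2 × 53^0.635 = 6.2 × 12.44 ≈ 77 kt.
77 kt falls in the Category 1 band.

1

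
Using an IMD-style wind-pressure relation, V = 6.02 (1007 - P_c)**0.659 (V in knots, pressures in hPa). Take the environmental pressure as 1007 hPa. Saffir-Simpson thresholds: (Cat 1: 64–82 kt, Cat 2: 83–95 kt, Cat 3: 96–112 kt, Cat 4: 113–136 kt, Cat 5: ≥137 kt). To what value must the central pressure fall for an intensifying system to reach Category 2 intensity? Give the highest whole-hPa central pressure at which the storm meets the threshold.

953 hPa

Category 2 begins at V = 83 kt.
Required ΔP = (83/6.02)^(1/0.659) = 13.787^1.517 ≈ 53.59 hPa.
P_c ≤ 1007 − 53.59 = 953.41, so the highest integer P_c is 953 hPa.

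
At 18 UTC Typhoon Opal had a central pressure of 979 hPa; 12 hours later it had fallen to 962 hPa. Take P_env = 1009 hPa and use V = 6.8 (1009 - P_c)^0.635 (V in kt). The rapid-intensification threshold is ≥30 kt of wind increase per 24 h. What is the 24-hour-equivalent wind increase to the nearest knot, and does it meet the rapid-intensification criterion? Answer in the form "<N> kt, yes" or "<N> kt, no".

39 kt, yes

V₁: ΔP = 30, V ≈ 6.8 × 30^0.635 ≈ 58.95 kt.
V₂: ΔP = 47, V ≈ 6.8 × 47^0.635 ≈ 78.40 kt.
ΔV over 12 h = 19.45 kt → 24 h equivalent = 19.45 × 24/12 ≈ 38.90 kt.
39 kt ≥ 30 kt ⇒ rapid intensification.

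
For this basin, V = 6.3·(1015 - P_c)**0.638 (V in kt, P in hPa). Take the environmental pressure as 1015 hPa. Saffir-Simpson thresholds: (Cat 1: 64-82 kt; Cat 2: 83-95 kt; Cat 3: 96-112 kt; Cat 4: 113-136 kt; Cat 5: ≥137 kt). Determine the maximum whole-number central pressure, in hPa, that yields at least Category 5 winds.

890 hPa

Category 5 begins at V = 137 kt.
Required ΔP = (137/6.3)^(1/0.638) = 21.746^1.567 ≈ 124.80 hPa.
P_c ≤ 1015 − 124.80 = 890.20, so the highest integer P_c is 890 hPa.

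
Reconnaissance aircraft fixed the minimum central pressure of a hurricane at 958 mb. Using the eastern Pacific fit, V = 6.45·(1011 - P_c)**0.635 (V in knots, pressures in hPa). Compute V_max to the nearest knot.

80 kt

ΔP = 1011 − 958 = 53 mb.
53^0.635 ≈ 12.443.
V ≈ 6.45 × 12.443 ≈ 80.3 kt.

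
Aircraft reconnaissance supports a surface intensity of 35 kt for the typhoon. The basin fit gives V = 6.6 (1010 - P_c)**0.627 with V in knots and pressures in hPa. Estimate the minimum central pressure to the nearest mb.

ΔP = (V / 6.6)^(1/0.627) = (35/6.6)^1.595.
35/6.6 = 5.303; 5.303^1.595 ≈ 14.31 mb.
P_c = 1010 − 14.31 = 995.69 ≈ 996 mb.

996 mb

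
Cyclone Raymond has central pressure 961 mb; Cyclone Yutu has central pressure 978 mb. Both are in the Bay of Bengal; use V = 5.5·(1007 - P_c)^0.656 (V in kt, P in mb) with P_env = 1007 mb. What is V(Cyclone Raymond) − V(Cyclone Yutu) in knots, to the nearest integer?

Cyclone Raymond: ΔP = 46; V ≈ 5.5 × 46^0.656 ≈ 67.78 kt.
Cyclone Yutu: ΔP = 29; V ≈ 5.5 × 29^0.656 ≈ 50.08 kt.
Difference ≈ 67.78 − 50.08 = 17.70 → 18 kt.

18 kt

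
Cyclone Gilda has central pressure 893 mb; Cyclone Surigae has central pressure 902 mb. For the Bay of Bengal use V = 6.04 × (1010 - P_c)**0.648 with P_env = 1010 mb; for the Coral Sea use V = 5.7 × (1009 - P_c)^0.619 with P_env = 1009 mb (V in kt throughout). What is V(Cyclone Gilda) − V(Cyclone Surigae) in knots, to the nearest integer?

Cyclone Gilda: ΔP = 117; V ≈ 6.04 × 117^0.648 ≈ 132.20 kt.
Cyclone Surigae: ΔP = 107; V ≈ 5.7 × 107^0.619 ≈ 102.82 kt.
Difference ≈ 132.20 − 102.82 = 29.38 → 29 kt.

29 kt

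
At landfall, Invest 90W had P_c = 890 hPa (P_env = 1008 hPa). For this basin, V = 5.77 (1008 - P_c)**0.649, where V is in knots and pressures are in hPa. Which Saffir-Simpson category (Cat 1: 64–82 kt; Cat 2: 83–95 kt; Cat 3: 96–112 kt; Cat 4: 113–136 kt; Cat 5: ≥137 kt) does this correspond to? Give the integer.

4

ΔP = 1008 − 890 = 118 hPa.
V ≈ 5.77 × 118^0.649 = 5.77 × 22.11 ≈ 128 kt.
128 kt falls in the Category 4 band.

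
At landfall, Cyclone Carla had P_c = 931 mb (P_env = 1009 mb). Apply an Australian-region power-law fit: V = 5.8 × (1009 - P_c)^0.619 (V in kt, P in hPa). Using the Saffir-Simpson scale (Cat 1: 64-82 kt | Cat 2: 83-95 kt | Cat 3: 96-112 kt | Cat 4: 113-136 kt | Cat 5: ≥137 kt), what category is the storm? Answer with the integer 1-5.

ΔP = 1009 − 931 = 78 mb.
V ≈ 5.8 × 78^0.619 = 5.8 × 14.83 ≈ 86 kt.
86 kt falls in the Category 2 band.

2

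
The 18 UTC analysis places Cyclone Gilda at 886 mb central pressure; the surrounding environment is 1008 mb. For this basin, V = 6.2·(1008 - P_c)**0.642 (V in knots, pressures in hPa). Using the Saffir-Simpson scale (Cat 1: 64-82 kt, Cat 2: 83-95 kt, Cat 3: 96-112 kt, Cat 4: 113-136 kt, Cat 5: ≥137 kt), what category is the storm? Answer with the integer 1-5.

ΔP = 1008 − 886 = 122 mb.
V ≈ 6.2 × 122^0.642 = 6.2 × 21.85 ≈ 135 kt.
135 kt falls in the Category 4 band.

4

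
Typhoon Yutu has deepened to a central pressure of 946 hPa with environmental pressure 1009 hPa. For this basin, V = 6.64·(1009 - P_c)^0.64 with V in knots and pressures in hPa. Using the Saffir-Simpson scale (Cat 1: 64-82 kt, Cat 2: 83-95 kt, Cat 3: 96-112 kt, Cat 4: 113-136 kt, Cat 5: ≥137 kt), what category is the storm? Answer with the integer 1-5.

ΔP = 1009 − 946 = 63 hPa.
V ≈ 6.64 × 63^0.64 = 6.64 × 14.18 ≈ 94 kt.
94 kt falls in the Category 2 band.

2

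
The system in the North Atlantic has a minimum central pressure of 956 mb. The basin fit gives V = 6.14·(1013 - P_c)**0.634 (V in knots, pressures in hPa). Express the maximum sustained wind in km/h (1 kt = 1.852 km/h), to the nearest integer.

ΔP = 1013 − 956 = 57 mb.
V ≈ 6.14 × 57^0.634 = 6.14 × 12.979 ≈ 79.688 kt.
79.688 × 1.852 ≈ 147.58 km/h → 148 km/h.

148 km/h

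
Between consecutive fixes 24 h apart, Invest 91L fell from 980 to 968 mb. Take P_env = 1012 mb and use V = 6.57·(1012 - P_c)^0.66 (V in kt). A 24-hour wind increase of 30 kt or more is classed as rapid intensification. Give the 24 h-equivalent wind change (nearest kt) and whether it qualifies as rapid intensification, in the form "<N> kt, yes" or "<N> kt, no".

15 kt, no

V₁: ΔP = 32, V ≈ 6.57 × 32^0.66 ≈ 64.71 kt.
V₂: ΔP = 44, V ≈ 6.57 × 44^0.66 ≈ 79.84 kt.
ΔV over 24 h = 15.13 kt → 24 h equivalent = 15.13 × 24/24 ≈ 15.13 kt.
15 kt < 30 kt ⇒ not rapid intensification.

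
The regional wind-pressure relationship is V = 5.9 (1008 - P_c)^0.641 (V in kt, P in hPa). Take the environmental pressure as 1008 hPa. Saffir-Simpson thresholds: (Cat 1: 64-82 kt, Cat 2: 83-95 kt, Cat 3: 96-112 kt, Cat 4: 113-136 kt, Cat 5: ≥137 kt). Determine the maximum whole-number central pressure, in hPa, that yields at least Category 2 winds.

946 hPa

Category 2 begins at V = 83 kt.
Required ΔP = (83/5.9)^(1/0.641) = 14.068^1.560 ≈ 61.84 hPa.
P_c ≤ 1008 − 61.84 = 946.16, so the highest integer P_c is 946 hPa.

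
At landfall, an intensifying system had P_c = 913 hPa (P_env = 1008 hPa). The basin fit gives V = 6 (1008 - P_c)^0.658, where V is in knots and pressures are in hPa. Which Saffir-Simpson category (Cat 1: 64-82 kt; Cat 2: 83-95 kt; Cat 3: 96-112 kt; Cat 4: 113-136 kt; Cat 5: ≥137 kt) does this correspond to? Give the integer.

4

ΔP = 1008 − 913 = 95 hPa.
V ≈ 6 × 95^0.658 = 6 × 20.01 ≈ 120 kt.
120 kt falls in the Category 4 band.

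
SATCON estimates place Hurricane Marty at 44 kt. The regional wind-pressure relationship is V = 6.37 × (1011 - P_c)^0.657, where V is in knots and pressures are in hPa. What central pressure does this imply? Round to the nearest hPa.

ΔP = (V / 6.37)^(1/0.657) = (44/6.37)^1.522.
44/6.37 = 6.907; 6.907^1.522 ≈ 18.94 hPa.
P_c = 1011 − 18.94 = 992.06 ≈ 992 hPa.

992 hPa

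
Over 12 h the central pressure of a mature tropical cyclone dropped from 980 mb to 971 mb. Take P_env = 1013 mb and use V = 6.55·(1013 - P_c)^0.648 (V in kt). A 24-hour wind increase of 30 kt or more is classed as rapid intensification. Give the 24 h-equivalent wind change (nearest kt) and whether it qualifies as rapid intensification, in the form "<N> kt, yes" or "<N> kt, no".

21 kt, no

V₁: ΔP = 33, V ≈ 6.55 × 33^0.648 ≈ 63.13 kt.
V₂: ΔP = 42, V ≈ 6.55 × 42^0.648 ≈ 73.81 kt.
ΔV over 12 h = 10.68 kt → 24 h equivalent = 10.68 × 24/12 ≈ 21.36 kt.
21 kt < 30 kt ⇒ not rapid intensification.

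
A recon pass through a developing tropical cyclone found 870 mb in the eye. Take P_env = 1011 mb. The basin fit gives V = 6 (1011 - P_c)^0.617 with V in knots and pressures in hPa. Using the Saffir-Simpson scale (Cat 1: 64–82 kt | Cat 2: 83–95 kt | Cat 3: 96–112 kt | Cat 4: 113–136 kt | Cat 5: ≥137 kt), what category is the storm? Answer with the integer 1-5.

ΔP = 1011 − 870 = 141 mb.
V ≈ 6 × 141^0.617 = 6 × 21.19 ≈ 127 kt.
127 kt falls in the Category 4 band.

4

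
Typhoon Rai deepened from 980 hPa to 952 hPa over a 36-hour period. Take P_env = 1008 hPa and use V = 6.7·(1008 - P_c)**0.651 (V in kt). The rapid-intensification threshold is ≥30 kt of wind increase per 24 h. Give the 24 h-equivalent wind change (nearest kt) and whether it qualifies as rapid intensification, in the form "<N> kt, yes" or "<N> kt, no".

22 kt, no

V₁: ΔP = 28, V ≈ 6.7 × 28^0.651 ≈ 58.64 kt.
V₂: ΔP = 56, V ≈ 6.7 × 56^0.651 ≈ 92.08 kt.
ΔV over 36 h = 33.44 kt → 24 h equivalent = 33.44 × 24/36 ≈ 22.29 kt.
22 kt < 30 kt ⇒ not rapid intensification.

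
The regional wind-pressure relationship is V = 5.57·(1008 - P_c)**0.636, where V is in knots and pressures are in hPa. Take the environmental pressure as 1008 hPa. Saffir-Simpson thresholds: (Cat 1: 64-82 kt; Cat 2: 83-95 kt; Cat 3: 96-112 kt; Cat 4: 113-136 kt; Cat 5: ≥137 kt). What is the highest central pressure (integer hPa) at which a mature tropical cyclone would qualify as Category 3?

Category 3 begins at V = 96 kt.
Required ΔP = (96/5.57)^(1/0.636) = 17.235^1.572 ≈ 87.91 hPa.
P_c ≤ 1008 − 87.91 = 920.09, so the highest integer P_c is 920 hPa.

920 hPa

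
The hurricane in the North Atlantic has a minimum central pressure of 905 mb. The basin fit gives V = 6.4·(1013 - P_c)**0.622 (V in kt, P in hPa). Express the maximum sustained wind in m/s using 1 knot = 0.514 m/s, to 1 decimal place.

ΔP = 1013 − 905 = 108 mb.
V ≈ 6.4 × 108^0.622 = 6.4 × 18.399 ≈ 117.752 kt.
117.752 × 0.514 ≈ 60.52 m/s → 60.5 m/s.

60.5 m/s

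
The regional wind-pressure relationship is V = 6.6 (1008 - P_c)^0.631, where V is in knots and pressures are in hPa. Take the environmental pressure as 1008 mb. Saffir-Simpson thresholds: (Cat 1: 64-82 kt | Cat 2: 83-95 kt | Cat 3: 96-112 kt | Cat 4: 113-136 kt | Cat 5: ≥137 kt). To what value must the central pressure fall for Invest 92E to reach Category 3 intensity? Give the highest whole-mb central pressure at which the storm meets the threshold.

938 mb

Category 3 begins at V = 96 kt.
Required ΔP = (96/6.6)^(1/0.631) = 14.545^1.585 ≈ 69.61 mb.
P_c ≤ 1008 − 69.61 = 938.39, so the highest integer P_c is 938 mb.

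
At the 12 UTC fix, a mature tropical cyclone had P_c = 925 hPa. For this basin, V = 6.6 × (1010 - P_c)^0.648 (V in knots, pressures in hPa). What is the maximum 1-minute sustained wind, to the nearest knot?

117 kt

ΔP = 1010 − 925 = 85 hPa.
85^0.648 ≈ 17.794.
V ≈ 6.6 × 17.794 ≈ 117.4 kt.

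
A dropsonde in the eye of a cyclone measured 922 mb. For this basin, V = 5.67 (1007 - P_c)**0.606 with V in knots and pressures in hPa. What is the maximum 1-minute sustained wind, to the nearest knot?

84 kt

ΔP = 1007 − 922 = 85 mb.
85^0.606 ≈ 14.765.
V ≈ 5.67 × 14.765 ≈ 83.7 kt.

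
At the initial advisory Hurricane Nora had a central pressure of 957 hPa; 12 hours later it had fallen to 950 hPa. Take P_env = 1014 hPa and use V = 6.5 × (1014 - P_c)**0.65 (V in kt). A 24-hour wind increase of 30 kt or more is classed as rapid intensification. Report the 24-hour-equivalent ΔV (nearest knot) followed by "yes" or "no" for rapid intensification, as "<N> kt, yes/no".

14 kt, no

V₁: ΔP = 57, V ≈ 6.5 × 57^0.65 ≈ 90.00 kt.
V₂: ΔP = 64, V ≈ 6.5 × 64^0.65 ≈ 97.04 kt.
ΔV over 12 h = 7.04 kt → 24 h equivalent = 7.04 × 24/12 ≈ 14.08 kt.
14 kt < 30 kt ⇒ not rapid intensification.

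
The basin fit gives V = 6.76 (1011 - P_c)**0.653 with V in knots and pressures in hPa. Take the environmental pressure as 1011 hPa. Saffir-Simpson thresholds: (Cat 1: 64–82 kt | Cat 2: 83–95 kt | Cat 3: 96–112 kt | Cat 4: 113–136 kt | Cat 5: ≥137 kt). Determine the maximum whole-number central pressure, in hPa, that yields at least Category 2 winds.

Category 2 begins at V = 83 kt.
Required ΔP = (83/6.76)^(1/0.653) = 12.278^1.531 ≈ 46.55 hPa.
P_c ≤ 1011 − 46.55 = 964.45, so the highest integer P_c is 964 hPa.

964 hPa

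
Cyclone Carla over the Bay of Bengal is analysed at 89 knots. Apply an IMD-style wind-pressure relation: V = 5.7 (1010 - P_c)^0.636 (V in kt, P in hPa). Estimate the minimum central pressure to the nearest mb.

935 mb

ΔP = (V / 5.7)^(1/0.636) = (89/5.7)^1.572.
89/5.7 = 15.614; 15.614^1.572 ≈ 75.27 mb.
P_c = 1010 − 75.27 = 934.73 ≈ 935 mb.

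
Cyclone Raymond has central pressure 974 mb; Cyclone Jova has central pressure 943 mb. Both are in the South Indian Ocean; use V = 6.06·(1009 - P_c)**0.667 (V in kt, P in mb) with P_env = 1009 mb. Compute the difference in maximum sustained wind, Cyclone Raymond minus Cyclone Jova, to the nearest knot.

Cyclone Raymond: ΔP = 35; V ≈ 6.06 × 35^0.667 ≈ 64.92 kt.
Cyclone Jova: ΔP = 66; V ≈ 6.06 × 66^0.667 ≈ 99.11 kt.
Difference ≈ 64.92 − 99.11 = -34.19 → -34 kt.

-34 kt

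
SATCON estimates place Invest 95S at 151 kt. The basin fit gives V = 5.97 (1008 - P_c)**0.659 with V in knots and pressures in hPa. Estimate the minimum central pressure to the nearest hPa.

ΔP = (V / 5.97)^(1/0.659) = (151/5.97)^1.517.
151/5.97 = 25.293; 25.293^1.517 ≈ 134.58 hPa.
P_c = 1008 − 134.58 = 873.42 ≈ 873 hPa.

873 hPa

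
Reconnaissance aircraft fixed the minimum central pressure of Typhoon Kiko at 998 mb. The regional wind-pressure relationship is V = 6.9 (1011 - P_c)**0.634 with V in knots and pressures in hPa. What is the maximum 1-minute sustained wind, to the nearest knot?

ΔP = 1011 − 998 = 13 mb.
13^0.634 ≈ 5.084.
V ≈ 6.9 × 5.084 ≈ 35.1 kt.

35 kt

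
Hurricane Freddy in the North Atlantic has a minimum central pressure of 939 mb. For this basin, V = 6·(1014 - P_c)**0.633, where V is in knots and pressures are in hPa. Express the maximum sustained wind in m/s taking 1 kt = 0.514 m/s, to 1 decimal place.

47.4 m/s

ΔP = 1014 − 939 = 75 mb.
V ≈ 6 × 75^0.633 = 6 × 15.378 ≈ 92.271 kt.
92.271 × 0.514 ≈ 47.43 m/s → 47.4 m/s.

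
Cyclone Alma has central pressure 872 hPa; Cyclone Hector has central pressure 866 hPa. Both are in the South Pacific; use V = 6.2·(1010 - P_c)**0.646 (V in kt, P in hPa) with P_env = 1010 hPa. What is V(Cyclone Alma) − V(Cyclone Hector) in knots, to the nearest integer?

-4 kt

Cyclone Alma: ΔP = 138; V ≈ 6.2 × 138^0.646 ≈ 149.54 kt.
Cyclone Hector: ΔP = 144; V ≈ 6.2 × 144^0.646 ≈ 153.71 kt.
Difference ≈ 149.54 − 153.71 = -4.17 → -4 kt.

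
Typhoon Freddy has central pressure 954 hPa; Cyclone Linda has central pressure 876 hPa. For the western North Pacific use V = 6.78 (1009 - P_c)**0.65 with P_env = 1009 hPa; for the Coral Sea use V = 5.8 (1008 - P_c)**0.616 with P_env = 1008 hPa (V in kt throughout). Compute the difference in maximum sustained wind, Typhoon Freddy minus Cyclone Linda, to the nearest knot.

-26 kt

Typhoon Freddy: ΔP = 55; V ≈ 6.78 × 55^0.65 ≈ 91.72 kt.
Cyclone Linda: ΔP = 132; V ≈ 5.8 × 132^0.616 ≈ 117.41 kt.
Difference ≈ 91.72 − 117.41 = -25.69 → -26 kt.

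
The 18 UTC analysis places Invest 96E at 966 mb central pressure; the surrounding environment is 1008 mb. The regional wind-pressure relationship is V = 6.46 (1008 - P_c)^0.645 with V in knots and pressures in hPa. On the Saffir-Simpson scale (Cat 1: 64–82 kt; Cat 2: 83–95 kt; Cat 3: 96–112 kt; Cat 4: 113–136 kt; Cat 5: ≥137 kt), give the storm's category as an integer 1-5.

1

ΔP = 1008 − 966 = 42 mb.
V ≈ 6.46 × 42^0.645 = 6.46 × 11.14 ≈ 72 kt.
72 kt falls in the Category 1 band.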